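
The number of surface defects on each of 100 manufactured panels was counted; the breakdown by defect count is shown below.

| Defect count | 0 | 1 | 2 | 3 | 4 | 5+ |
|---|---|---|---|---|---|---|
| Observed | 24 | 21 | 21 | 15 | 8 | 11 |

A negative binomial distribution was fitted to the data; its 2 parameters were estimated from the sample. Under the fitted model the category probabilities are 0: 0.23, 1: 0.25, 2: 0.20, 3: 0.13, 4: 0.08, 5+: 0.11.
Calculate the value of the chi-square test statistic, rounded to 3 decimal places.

Expected counts E_i = n·p_i: 100×0.23 = 23, 100×0.25 = 25, 100×0.20 = 20, 100×0.13 = 13, 100×0.08 = 8, 100×0.11 = 11.
χ² = (24−23)²/23 + (21−25)²/25 + (21−20)²/20 + (15−13)²/13 + (8−8)²/8 + (11−11)²/11
   = 0.0435 + 0.6400 + 0.0500 + 0.3077 + 0.0000 + 0.0000
Sum = 1.041

1.041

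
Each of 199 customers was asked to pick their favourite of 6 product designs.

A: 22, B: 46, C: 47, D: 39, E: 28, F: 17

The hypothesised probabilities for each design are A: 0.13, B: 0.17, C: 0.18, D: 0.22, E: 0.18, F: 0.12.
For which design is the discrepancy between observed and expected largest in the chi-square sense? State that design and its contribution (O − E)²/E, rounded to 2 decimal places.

Expected counts E_i = n·p_i: 199×0.13 = 25.87, 199×0.17 = 33.83, 199×0.18 = 35.82, 199×0.22 = 43.78, 199×0.18 = 35.82, 199×0.12 = 23.88.
χ² = (22−25.87)²/25.87 + (46−33.83)²/33.83 + (47−35.82)²/35.82 + (39−43.78)²/43.78 + (28−35.82)²/35.82 + (17−23.88)²/23.88
   = 0.579 + 4.378 + 3.489 + 0.522 + 1.707 + 1.982
The largest term is for B: 4.38.

B, 4.38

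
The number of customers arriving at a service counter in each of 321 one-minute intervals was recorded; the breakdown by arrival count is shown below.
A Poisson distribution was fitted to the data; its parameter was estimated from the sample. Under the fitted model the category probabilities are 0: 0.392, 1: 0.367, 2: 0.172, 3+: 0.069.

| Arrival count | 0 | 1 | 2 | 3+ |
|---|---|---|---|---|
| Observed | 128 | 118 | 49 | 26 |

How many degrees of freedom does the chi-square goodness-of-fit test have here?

There are k = 4 categories and 1 parameter estimated from the data, so df = 4 − 1 − 1 = 2.

2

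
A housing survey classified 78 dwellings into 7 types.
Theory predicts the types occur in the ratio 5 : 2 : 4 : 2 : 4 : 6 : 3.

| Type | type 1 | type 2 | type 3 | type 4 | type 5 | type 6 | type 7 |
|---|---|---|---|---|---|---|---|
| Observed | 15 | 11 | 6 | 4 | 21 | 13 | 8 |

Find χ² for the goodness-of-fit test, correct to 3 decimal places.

Ratio total = 26. Expected counts: 78×5/26 = 15, 78×2/26 = 6, 78×4/26 = 12, 78×2/26 = 6, 78×4/26 = 12, 78×6/26 = 18, 78×3/26 = 9.
χ² = (15−15)²/15 + (11−6)²/6 + (6−12)²/12 + (4−6)²/6 + (21−12)²/12 + (13−18)²/18 + (8−9)²/9
   = 0.0000 + 4.1667 + 3.0000 + 0.6667 + 6.7500 + 1.3889 + 0.1111
Sum = 16.083

16.083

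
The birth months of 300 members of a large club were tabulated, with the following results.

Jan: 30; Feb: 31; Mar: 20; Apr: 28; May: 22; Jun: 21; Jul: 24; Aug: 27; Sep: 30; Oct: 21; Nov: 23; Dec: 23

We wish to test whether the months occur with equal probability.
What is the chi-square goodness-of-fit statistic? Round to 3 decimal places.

Under H₀ each category has probability 1/12, so each expected count is 300/12 = 25.
χ² = (30−25)²/25 + (31−25)²/25 + (20−25)²/25 + (28−25)²/25 + (22−25)²/25 + (21−25)²/25 + (24−25)²/25 + (27−25)²/25 + (30−25)²/25 + (21−25)²/25 + (23−25)²/25 + (23−25)²/25
   = 1.0000 + 1.4400 + 1.0000 + 0.3600 + 0.3600 + 0.6400 + 0.0400 + 0.1600 + 1.0000 + 0.6400 + 0.1600 + 0.1600
Sum = 6.960

6.960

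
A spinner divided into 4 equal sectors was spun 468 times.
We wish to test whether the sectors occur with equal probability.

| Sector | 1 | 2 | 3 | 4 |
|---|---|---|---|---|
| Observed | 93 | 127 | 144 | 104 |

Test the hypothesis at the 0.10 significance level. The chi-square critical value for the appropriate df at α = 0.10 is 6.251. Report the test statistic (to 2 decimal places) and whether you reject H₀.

13.45; reject

Expected count for each of the 4 categories: 468/4 = 117.
1: (93 − 117)²/117 = 576/117 = 4.923
2: (127 − 117)²/117 = 100/117 = 0.855
3: (144 − 117)²/117 = 729/117 = 6.231
4: (104 − 117)²/117 = 169/117 = 1.444
Sum = 13.45
df = 3. Since 13.45 > 6.251, we reject H₀.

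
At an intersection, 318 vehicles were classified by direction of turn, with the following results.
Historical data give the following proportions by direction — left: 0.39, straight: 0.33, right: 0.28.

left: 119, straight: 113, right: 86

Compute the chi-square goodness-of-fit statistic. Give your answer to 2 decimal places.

0.93

Expected counts E_i = n·p_i: 318×0.39 = 124.02, 318×0.33 = 104.94, 318×0.28 = 89.04.
χ² = (119−124.02)²/124.02 + (113−104.94)²/104.94 + (86−89.04)²/89.04
   = 0.203 + 0.619 + 0.104
Sum = 0.93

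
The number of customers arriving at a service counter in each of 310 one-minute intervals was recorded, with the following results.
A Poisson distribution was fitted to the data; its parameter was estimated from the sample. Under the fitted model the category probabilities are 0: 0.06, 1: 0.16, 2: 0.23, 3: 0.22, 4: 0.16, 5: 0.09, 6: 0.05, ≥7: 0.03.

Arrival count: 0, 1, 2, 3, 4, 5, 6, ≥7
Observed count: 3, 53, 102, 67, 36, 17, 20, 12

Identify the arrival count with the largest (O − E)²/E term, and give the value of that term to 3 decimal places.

2, 13.219

Expected counts E_i = n·p_i: 310×0.06 = 18.6, 310×0.16 = 49.6, 310×0.23 = 71.3, 310×0.22 = 68.2, 310×0.16 = 49.6, 310×0.09 = 27.9, 310×0.05 = 15.5, 310×0.03 = 9.3.
0: (3 − 18.6)²/18.6 = 243.36/18.6 = 13.0839
1: (53 − 49.6)²/49.6 = 11.56/49.6 = 0.2331
2: (102 − 71.3)²/71.3 = 942.49/71.3 = 13.2187
3: (67 − 68.2)²/68.2 = 1.44/68.2 = 0.0211
4: (36 − 49.6)²/49.6 = 184.96/49.6 = 3.7290
5: (17 − 27.9)²/27.9 = 118.81/27.9 = 4.2584
6: (20 − 15.5)²/15.5 = 20.25/15.5 = 1.3065
≥7: (12 − 9.3)²/9.3 = 7.29/9.3 = 0.7839
The largest term is for 2: 13.219.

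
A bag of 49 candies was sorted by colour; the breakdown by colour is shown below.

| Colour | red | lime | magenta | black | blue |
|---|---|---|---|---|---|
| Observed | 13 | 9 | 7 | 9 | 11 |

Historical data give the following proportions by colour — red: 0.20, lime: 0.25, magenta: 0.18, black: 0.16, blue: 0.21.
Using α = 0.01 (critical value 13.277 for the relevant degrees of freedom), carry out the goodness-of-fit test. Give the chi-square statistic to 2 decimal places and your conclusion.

Expected counts E_i = n·p_i: 49×0.20 = 9.8, 49×0.25 = 12.25, 49×0.18 = 8.82, 49×0.16 = 7.84, 49×0.21 = 10.29.
cat          O        E   (O−E)²/E
red         13      9.8      1.045
lime         9    12.25      0.862
magenta      7     8.82      0.376
black        9     7.84      0.172
blue        11    10.29      0.049
Sum = 2.50
df = 4. Since 2.50 < 13.277, we do not reject H₀.

2.50; do not reject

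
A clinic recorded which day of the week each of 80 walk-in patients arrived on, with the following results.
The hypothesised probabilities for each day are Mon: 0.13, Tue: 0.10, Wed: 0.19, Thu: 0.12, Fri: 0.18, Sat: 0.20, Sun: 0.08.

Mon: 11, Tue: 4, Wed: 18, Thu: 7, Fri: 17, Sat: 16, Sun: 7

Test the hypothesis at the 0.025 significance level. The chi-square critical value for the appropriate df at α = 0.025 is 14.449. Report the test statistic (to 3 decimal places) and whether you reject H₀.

Expected counts E_i = n·p_i: 80×0.13 = 10.4, 80×0.10 = 8, 80×0.19 = 15.2, 80×0.12 = 9.6, 80×0.18 = 14.4, 80×0.20 = 16, 80×0.08 = 6.4.
χ² = (11−10.4)²/10.4 + (4−8)²/8 + (18−15.2)²/15.2 + (7−9.6)²/9.6 + (17−14.4)²/14.4 + (16−16)²/16 + (7−6.4)²/6.4
   = 0.0346 + 2.0000 + 0.5158 + 0.7042 + 0.4694 + 0.0000 + 0.0563
Sum = 3.780
df = 6. Since 3.780 < 14.449, we do not reject H₀.

3.780; do not reject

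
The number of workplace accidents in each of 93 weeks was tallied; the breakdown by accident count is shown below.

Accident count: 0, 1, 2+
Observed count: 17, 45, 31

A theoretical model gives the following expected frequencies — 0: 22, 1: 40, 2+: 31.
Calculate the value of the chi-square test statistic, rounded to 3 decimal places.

0: (17 − 22)²/22 = 25/22 = 1.1364
1: (45 − 40)²/40 = 25/40 = 0.6250
2+: (31 − 31)²/31 = 0/31 = 0.0000
Sum = 1.761

1.761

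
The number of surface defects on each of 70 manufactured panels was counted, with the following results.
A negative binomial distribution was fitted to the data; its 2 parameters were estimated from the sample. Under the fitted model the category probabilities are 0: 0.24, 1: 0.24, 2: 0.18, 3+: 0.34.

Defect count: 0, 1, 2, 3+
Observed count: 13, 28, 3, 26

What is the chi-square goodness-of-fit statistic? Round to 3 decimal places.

15.844

Expected counts E_i = n·p_i: 70×0.24 = 16.8, 70×0.24 = 16.8, 70×0.18 = 12.6, 70×0.34 = 23.8.
0: (13 − 16.8)²/16.8 = 14.44/16.8 = 0.8595
1: (28 − 16.8)²/16.8 = 125.44/16.8 = 7.4667
2: (3 − 12.6)²/12.6 = 92.16/12.6 = 7.3143
3+: (26 − 23.8)²/23.8 = 4.84/23.8 = 0.2034
Sum = 15.844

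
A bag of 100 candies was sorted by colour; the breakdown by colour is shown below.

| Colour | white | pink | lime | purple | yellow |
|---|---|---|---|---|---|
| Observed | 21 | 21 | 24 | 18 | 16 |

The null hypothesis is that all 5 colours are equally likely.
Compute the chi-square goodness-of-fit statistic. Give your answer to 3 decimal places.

1.900

Expected count for each of the 5 categories: 100/5 = 20.
cat         O        E   (O−E)²/E
white      21       20     0.0500
pink       21       20     0.0500
lime       24       20     0.8000
purple     18       20     0.2000
yellow     16       20     0.8000
Sum = 1.900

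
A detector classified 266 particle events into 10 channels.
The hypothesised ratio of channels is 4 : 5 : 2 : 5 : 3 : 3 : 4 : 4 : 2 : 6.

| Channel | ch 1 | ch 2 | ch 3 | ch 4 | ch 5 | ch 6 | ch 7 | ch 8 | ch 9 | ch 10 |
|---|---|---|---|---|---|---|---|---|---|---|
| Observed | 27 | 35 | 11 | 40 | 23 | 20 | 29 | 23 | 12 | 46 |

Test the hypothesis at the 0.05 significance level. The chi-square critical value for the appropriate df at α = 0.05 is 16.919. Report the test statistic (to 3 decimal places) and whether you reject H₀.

3.226; do not reject

Ratio total = 38. Expected counts: 266×4/38 = 28, 266×5/38 = 35, 266×2/38 = 14, 266×5/38 = 35, 266×3/38 = 21, 266×3/38 = 21, 266×4/38 = 28, 266×4/38 = 28, 266×2/38 = 14, 266×6/38 = 42.
ch 1: (27 − 28)²/28 = 1/28 = 0.0357
ch 2: (35 − 35)²/35 = 0/35 = 0.0000
ch 3: (11 − 14)²/14 = 9/14 = 0.6429
ch 4: (40 − 35)²/35 = 25/35 = 0.7143
ch 5: (23 − 21)²/21 = 4/21 = 0.1905
ch 6: (20 − 21)²/21 = 1/21 = 0.0476
ch 7: (29 − 28)²/28 = 1/28 = 0.0357
ch 8: (23 − 28)²/28 = 25/28 = 0.8929
ch 9: (12 − 14)²/14 = 4/14 = 0.2857
ch 10: (46 − 42)²/42 = 16/42 = 0.3810
Sum = 3.226
df = 9. Since 3.226 < 16.919, we do not reject H₀.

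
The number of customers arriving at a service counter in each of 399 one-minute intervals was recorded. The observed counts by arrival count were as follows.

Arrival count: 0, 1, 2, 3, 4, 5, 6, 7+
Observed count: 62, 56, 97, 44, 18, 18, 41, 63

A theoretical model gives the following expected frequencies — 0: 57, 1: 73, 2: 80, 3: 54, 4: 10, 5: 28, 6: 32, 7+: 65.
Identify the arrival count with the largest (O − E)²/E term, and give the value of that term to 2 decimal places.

cat         O        E   (O−E)²/E
0          62       57      0.439
1          56       73      3.959
2          97       80      3.613
3          44       54      1.852
4          18       10      6.400
5          18       28      3.571
6          41       32      2.531
7+         63       65      0.062
The largest term is for 4: 6.40.

4, 6.40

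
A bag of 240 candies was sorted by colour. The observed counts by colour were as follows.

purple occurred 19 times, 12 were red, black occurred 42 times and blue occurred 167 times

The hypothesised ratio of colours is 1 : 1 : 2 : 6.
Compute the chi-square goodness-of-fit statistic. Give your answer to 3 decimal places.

Ratio total = 10. Expected counts: 240×1/10 = 24, 240×1/10 = 24, 240×2/10 = 48, 240×6/10 = 144.
cat         O        E   (O−E)²/E
purple     19       24     1.0417
red        12       24     6.0000
black      42       48     0.7500
blue      167      144     3.6736
Sum = 11.465

11.465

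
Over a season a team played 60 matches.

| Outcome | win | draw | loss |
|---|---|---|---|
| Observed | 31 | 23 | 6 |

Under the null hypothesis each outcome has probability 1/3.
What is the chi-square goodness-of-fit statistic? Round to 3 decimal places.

16.300

Expected count for each of the 3 categories: 60/3 = 20.
win: (31 − 20)²/20 = 121/20 = 6.0500
draw: (23 − 20)²/20 = 9/20 = 0.4500
loss: (6 − 20)²/20 = 196/20 = 9.8000
Sum = 16.300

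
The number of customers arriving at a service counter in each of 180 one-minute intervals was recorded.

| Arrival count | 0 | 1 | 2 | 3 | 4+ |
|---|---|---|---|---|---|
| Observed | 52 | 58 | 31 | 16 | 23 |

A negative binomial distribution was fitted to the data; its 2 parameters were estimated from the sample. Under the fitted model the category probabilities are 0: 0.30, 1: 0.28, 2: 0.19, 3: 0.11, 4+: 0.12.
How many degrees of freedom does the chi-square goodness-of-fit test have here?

2

There are k = 5 categories and 2 parameters estimated from the data, so df = 5 − 1 − 2 = 2.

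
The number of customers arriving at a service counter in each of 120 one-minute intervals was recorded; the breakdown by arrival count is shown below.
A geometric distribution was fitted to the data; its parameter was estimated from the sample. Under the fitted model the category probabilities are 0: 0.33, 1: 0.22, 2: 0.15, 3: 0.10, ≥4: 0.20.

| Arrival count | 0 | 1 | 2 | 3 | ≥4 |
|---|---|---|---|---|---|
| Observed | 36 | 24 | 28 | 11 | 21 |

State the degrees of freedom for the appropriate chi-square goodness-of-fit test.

3

There are k = 5 categories and 1 parameter estimated from the data, so df = 5 − 1 − 1 = 3.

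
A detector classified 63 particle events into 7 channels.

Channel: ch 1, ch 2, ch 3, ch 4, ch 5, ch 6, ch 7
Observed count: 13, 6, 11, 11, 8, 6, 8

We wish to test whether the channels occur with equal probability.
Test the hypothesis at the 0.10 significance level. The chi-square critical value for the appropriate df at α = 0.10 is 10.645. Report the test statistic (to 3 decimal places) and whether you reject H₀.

Under H₀ each category has probability 1/7, so each expected count is 63/7 = 9.
ch 1: (13 − 9)²/9 = 16/9 = 1.7778
ch 2: (6 − 9)²/9 = 9/9 = 1.0000
ch 3: (11 − 9)²/9 = 4/9 = 0.4444
ch 4: (11 − 9)²/9 = 4/9 = 0.4444
ch 5: (8 − 9)²/9 = 1/9 = 0.1111
ch 6: (6 − 9)²/9 = 9/9 = 1.0000
ch 7: (8 − 9)²/9 = 1/9 = 0.1111
Sum = 4.889
df = 6. Since 4.889 < 10.645, we do not reject H₀.

4.889; do not reject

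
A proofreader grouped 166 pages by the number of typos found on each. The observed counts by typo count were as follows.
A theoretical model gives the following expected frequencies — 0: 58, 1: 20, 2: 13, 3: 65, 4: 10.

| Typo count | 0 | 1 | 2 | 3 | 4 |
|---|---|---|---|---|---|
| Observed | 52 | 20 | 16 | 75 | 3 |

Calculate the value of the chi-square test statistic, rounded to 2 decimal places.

0: (52 − 58)²/58 = 36/58 = 0.621
1: (20 − 20)²/20 = 0/20 = 0.000
2: (16 − 13)²/13 = 9/13 = 0.692
3: (75 − 65)²/65 = 100/65 = 1.538
4: (3 − 10)²/10 = 49/10 = 4.900
Sum = 7.75

7.75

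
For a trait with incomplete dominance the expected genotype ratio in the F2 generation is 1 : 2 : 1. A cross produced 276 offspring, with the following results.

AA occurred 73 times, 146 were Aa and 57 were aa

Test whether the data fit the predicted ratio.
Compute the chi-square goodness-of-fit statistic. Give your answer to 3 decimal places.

Ratio total = 4. Expected counts: 276×1/4 = 69, 276×2/4 = 138, 276×1/4 = 69.
χ² = (73−69)²/69 + (146−138)²/138 + (57−69)²/69
   = 0.2319 + 0.4638 + 2.0870
Sum = 2.783

2.783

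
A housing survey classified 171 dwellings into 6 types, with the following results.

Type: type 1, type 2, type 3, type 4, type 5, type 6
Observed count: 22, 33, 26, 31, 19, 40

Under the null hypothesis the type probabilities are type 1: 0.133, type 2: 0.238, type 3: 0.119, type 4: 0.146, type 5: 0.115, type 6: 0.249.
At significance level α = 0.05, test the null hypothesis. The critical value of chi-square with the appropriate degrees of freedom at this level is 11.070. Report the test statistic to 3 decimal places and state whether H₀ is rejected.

4.687; do not reject

Expected counts E_i = n·p_i: 171×0.133 = 22.743, 171×0.238 = 40.698, 171×0.119 = 20.349, 171×0.146 = 24.966, 171×0.115 = 19.665, 171×0.249 = 42.579.
cat         O        E   (O−E)²/E
type 1     22   22.743     0.0243
type 2     33   40.698     1.4561
type 3     26   20.349     1.5693
type 4     31   24.966     1.4583
type 5     19   19.665     0.0225
type 6     40   42.579     0.1562
Sum = 4.687
df = 5. Since 4.687 < 11.070, we do not reject H₀.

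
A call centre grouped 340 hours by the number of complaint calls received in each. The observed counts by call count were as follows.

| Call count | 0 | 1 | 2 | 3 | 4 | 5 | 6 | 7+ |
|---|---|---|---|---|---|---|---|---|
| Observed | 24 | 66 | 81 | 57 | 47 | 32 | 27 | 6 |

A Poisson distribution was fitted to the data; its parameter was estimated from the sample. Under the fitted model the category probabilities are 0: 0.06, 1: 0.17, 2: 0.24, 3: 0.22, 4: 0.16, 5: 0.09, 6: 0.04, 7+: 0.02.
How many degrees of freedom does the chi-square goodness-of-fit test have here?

There are k = 8 categories and 1 parameter estimated from the data, so df = 8 − 1 − 1 = 6.

6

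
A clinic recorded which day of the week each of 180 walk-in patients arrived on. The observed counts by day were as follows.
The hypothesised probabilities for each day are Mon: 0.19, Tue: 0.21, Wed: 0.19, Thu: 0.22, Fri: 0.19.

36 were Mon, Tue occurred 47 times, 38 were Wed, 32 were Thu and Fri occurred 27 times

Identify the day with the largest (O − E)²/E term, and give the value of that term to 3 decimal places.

Expected counts E_i = n·p_i: 180×0.19 = 34.2, 180×0.21 = 37.8, 180×0.19 = 34.2, 180×0.22 = 39.6, 180×0.19 = 34.2.
χ² = (36−34.2)²/34.2 + (47−37.8)²/37.8 + (38−34.2)²/34.2 + (32−39.6)²/39.6 + (27−34.2)²/34.2
   = 0.0947 + 2.2392 + 0.4222 + 1.4586 + 1.5158
The largest term is for Tue: 2.239.

Tue, 2.239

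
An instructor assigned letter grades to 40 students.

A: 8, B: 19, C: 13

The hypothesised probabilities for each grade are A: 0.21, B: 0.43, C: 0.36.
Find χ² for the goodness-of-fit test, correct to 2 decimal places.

Expected counts E_i = n·p_i: 40×0.21 = 8.4, 40×0.43 = 17.2, 40×0.36 = 14.4.
A: (8 − 8.4)²/8.4 = 0.16/8.4 = 0.019
B: (19 − 17.2)²/17.2 = 3.24/17.2 = 0.188
C: (13 − 14.4)²/14.4 = 1.96/14.4 = 0.136
Sum = 0.34

0.34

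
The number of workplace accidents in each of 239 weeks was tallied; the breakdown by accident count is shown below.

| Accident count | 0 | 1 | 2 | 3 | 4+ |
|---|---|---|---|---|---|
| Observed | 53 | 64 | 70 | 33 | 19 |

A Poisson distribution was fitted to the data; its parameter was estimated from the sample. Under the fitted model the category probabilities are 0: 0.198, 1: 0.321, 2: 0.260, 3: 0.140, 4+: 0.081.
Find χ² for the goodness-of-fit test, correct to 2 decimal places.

3.80

Expected counts E_i = n·p_i: 239×0.198 = 47.322, 239×0.321 = 76.719, 239×0.260 = 62.14, 239×0.140 = 33.46, 239×0.081 = 19.359.
0: (53 − 47.322)²/47.322 = 32.239684/47.322 = 0.681
1: (64 − 76.719)²/76.719 = 161.772961/76.719 = 2.109
2: (70 − 62.14)²/62.14 = 61.7796/62.14 = 0.994
3: (33 − 33.46)²/33.46 = 0.2116/33.46 = 0.006
4+: (19 − 19.359)²/19.359 = 0.128881/19.359 = 0.007
Sum = 3.80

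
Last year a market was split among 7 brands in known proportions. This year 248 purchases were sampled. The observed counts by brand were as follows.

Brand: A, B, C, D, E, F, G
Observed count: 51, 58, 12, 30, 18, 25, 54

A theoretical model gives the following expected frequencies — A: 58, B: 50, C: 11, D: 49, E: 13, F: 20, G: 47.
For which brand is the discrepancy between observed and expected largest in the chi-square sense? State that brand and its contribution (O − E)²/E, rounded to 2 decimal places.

D, 7.37

χ² = (51−58)²/58 + (58−50)²/50 + (12−11)²/11 + (30−49)²/49 + (18−13)²/13 + (25−20)²/20 + (54−47)²/47
   = 0.845 + 1.280 + 0.091 + 7.367 + 1.923 + 1.250 + 1.043
The largest term is for D: 7.37.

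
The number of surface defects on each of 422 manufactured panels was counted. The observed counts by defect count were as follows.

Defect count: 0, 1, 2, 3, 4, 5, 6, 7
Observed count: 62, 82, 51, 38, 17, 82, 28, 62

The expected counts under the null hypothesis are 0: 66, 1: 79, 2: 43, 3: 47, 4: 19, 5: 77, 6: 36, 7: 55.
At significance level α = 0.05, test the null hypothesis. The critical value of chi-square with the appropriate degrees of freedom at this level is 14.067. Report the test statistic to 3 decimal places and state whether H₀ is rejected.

6.772; do not reject

χ² = (62−66)²/66 + (82−79)²/79 + (51−43)²/43 + (38−47)²/47 + (17−19)²/19 + (82−77)²/77 + (28−36)²/36 + (62−55)²/55
   = 0.2424 + 0.1139 + 1.4884 + 1.7234 + 0.2105 + 0.3247 + 1.7778 + 0.8909
Sum = 6.772
df = 7. Since 6.772 < 14.067, we do not reject H₀.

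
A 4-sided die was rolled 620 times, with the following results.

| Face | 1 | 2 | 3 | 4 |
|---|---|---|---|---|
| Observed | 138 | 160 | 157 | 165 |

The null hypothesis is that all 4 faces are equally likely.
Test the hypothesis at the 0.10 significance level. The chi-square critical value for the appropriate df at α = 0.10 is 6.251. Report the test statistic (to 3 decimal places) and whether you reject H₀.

2.697; do not reject

Under H₀ each category has probability 1/4, so each expected count is 620/4 = 155.
1: (138 − 155)²/155 = 289/155 = 1.8645
2: (160 − 155)²/155 = 25/155 = 0.1613
3: (157 − 155)²/155 = 4/155 = 0.0258
4: (165 − 155)²/155 = 100/155 = 0.6452
Sum = 2.697
df = 3. Since 2.697 < 6.251, we do not reject H₀.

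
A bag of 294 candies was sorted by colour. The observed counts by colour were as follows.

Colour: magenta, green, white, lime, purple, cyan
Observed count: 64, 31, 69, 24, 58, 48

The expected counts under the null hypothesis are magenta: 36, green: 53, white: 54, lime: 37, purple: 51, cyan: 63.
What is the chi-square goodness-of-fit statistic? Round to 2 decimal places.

44.18

χ² = (64−36)²/36 + (31−53)²/53 + (69−54)²/54 + (24−37)²/37 + (58−51)²/51 + (48−63)²/63
   = 21.778 + 9.132 + 4.167 + 4.568 + 0.961 + 3.571
Sum = 44.18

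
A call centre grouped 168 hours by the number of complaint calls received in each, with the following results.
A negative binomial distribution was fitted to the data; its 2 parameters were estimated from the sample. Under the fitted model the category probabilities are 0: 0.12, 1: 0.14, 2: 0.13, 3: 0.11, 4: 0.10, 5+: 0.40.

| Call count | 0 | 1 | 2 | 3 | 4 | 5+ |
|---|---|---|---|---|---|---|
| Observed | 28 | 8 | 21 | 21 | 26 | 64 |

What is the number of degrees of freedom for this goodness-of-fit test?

There are k = 6 categories and 2 parameters estimated from the data, so df = 6 − 1 − 2 = 3.

3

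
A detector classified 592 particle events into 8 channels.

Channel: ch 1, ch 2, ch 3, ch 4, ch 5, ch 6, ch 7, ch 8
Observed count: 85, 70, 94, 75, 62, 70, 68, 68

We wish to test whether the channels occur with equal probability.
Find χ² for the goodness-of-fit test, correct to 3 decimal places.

10.405

Under H₀ each category has probability 1/8, so each expected count is 592/8 = 74.
cat         O        E   (O−E)²/E
ch 1       85       74     1.6351
ch 2       70       74     0.2162
ch 3       94       74     5.4054
ch 4       75       74     0.0135
ch 5       62       74     1.9459
ch 6       70       74     0.2162
ch 7       68       74     0.4865
ch 8       68       74     0.4865
Sum = 10.405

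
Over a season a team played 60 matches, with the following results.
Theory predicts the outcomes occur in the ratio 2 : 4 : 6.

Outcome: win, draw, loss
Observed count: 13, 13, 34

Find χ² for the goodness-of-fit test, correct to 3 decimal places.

Ratio total = 12. Expected counts: 60×2/12 = 10, 60×4/12 = 20, 60×6/12 = 30.
cat         O        E   (O−E)²/E
win        13       10     0.9000
draw       13       20     2.4500
loss       34       30     0.5333
Sum = 3.883

3.883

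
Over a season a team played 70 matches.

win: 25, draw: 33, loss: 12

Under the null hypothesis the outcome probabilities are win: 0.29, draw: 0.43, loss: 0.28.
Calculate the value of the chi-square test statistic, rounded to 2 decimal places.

4.31

Expected counts E_i = n·p_i: 70×0.29 = 20.3, 70×0.43 = 30.1, 70×0.28 = 19.6.
χ² = (25−20.3)²/20.3 + (33−30.1)²/30.1 + (12−19.6)²/19.6
   = 1.088 + 0.279 + 2.947
Sum = 4.31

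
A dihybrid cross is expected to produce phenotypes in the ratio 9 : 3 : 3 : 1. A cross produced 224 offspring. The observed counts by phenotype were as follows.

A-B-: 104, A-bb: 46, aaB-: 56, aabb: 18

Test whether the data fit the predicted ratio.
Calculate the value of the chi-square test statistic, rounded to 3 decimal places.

Ratio total = 16. Expected counts: 224×9/16 = 126, 224×3/16 = 42, 224×3/16 = 42, 224×1/16 = 14.
A-B-: (104 − 126)²/126 = 484/126 = 3.8413
A-bb: (46 − 42)²/42 = 16/42 = 0.3810
aaB-: (56 − 42)²/42 = 196/42 = 4.6667
aabb: (18 − 14)²/14 = 16/14 = 1.1429
Sum = 10.032

10.032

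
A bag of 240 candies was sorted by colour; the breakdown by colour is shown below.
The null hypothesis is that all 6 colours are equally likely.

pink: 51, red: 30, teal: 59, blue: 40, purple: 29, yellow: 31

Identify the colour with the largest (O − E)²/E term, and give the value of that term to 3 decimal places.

teal, 9.025

Expected count for each of the 6 categories: 240/6 = 40.
cat         O        E   (O−E)²/E
pink       51       40     3.0250
red        30       40     2.5000
teal       59       40     9.0250
blue       40       40     0.0000
purple     29       40     3.0250
yellow     31       40     2.0250
The largest term is for teal: 9.025.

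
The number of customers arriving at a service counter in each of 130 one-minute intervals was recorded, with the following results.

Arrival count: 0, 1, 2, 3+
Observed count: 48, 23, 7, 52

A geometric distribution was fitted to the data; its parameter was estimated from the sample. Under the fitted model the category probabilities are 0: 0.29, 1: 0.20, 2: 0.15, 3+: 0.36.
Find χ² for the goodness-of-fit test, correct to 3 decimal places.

Expected counts E_i = n·p_i: 130×0.29 = 37.7, 130×0.20 = 26, 130×0.15 = 19.5, 130×0.36 = 46.8.
χ² = (48−37.7)²/37.7 + (23−26)²/26 + (7−19.5)²/19.5 + (52−46.8)²/46.8
   = 2.8141 + 0.3462 + 8.0128 + 0.5778
Sum = 11.751

11.751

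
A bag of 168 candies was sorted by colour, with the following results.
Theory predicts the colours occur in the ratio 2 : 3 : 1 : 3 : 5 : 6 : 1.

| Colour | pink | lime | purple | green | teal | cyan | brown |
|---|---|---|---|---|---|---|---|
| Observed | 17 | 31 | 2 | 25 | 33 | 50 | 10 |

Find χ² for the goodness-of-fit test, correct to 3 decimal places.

8.454

Ratio total = 21. Expected counts: 168×2/21 = 16, 168×3/21 = 24, 168×1/21 = 8, 168×3/21 = 24, 168×5/21 = 40, 168×6/21 = 48, 168×1/21 = 8.
pink: (17 − 16)²/16 = 1/16 = 0.0625
lime: (31 − 24)²/24 = 49/24 = 2.0417
purple: (2 − 8)²/8 = 36/8 = 4.5000
green: (25 − 24)²/24 = 1/24 = 0.0417
teal: (33 − 40)²/40 = 49/40 = 1.2250
cyan: (50 − 48)²/48 = 4/48 = 0.0833
brown: (10 − 8)²/8 = 4/8 = 0.5000
Sum = 8.454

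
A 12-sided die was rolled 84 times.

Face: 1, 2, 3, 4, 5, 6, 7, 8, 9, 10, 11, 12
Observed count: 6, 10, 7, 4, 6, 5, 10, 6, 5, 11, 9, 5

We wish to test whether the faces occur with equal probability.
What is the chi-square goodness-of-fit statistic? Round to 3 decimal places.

8.857

Under H₀ each category has probability 1/12, so each expected count is 84/12 = 7.
cat         O        E   (O−E)²/E
1           6        7     0.1429
2          10        7     1.2857
3           7        7     0.0000
4           4        7     1.2857
5           6        7     0.1429
6           5        7     0.5714
7          10        7     1.2857
8           6        7     0.1429
9           5        7     0.5714
10         11        7     2.2857
11          9        7     0.5714
12          5        7     0.5714
Sum = 8.857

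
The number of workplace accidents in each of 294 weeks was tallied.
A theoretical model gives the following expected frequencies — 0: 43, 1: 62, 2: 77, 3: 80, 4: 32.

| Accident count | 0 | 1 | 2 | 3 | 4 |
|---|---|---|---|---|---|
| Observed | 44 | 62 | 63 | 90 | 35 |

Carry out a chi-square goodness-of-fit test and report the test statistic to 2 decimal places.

4.10

cat         O        E   (O−E)²/E
0          44       43      0.023
1          62       62      0.000
2          63       77      2.545
3          90       80      1.250
4          35       32      0.281
Sum = 4.10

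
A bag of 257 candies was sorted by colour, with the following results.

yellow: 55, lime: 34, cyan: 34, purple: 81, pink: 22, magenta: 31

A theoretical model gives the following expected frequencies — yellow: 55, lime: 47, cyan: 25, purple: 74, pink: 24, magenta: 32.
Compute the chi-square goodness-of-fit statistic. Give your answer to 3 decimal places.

χ² = (55−55)²/55 + (34−47)²/47 + (34−25)²/25 + (81−74)²/74 + (22−24)²/24 + (31−32)²/32
   = 0.0000 + 3.5957 + 3.2400 + 0.6622 + 0.1667 + 0.0313
Sum = 7.696

7.696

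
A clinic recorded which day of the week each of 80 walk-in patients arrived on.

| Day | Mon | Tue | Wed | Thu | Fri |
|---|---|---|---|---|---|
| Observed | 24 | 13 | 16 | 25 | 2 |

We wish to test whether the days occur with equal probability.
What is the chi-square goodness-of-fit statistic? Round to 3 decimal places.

Under H₀ each category has probability 1/5, so each expected count is 80/5 = 16.
χ² = (24−16)²/16 + (13−16)²/16 + (16−16)²/16 + (25−16)²/16 + (2−16)²/16
   = 4.0000 + 0.5625 + 0.0000 + 5.0625 + 12.2500
Sum = 21.875

21.875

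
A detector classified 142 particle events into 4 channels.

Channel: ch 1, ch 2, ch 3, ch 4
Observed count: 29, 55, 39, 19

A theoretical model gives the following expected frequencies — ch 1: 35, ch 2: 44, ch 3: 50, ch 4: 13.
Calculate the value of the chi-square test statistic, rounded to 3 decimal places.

cat         O        E   (O−E)²/E
ch 1       29       35     1.0286
ch 2       55       44     2.7500
ch 3       39       50     2.4200
ch 4       19       13     2.7692
Sum = 8.968

8.968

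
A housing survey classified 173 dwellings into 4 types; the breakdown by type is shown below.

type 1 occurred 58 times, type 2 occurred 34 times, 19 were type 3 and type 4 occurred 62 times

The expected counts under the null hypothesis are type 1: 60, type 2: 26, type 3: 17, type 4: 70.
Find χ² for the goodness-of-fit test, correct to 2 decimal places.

3.68

type 1: (58 − 60)²/60 = 4/60 = 0.067
type 2: (34 − 26)²/26 = 64/26 = 2.462
type 3: (19 − 17)²/17 = 4/17 = 0.235
type 4: (62 − 70)²/70 = 64/70 = 0.914
Sum = 3.68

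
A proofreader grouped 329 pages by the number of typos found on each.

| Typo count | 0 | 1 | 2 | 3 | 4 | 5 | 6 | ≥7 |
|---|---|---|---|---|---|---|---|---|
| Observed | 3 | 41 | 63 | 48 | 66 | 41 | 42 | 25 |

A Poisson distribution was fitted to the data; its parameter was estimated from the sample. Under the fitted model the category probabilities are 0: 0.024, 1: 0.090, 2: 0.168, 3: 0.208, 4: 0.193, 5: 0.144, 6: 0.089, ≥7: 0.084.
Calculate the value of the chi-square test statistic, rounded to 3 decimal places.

Expected counts E_i = n·p_i: 329×0.024 = 7.896, 329×0.090 = 29.61, 329×0.168 = 55.272, 329×0.208 = 68.432, 329×0.193 = 63.497, 329×0.144 = 47.376, 329×0.089 = 29.281, 329×0.084 = 27.636.
cat         O        E   (O−E)²/E
0           3    7.896     3.0358
1          41    29.61     4.3814
2          63   55.272     1.0805
3          48   68.432     6.1005
4          66   63.497     0.0987
5          41   47.376     0.8581
6          42   29.281     5.5248
≥7         25   27.636     0.2514
Sum = 21.331

21.331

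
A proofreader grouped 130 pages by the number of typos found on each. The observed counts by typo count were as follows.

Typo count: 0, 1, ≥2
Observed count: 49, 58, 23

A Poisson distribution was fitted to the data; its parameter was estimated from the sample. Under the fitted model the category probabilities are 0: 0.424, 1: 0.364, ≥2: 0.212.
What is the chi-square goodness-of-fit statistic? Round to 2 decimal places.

3.84

Expected counts E_i = n·p_i: 130×0.424 = 55.12, 130×0.364 = 47.32, 130×0.212 = 27.56.
0: (49 − 55.12)²/55.12 = 37.4544/55.12 = 0.680
1: (58 − 47.32)²/47.32 = 114.0624/47.32 = 2.410
≥2: (23 − 27.56)²/27.56 = 20.7936/27.56 = 0.754
Sum = 3.84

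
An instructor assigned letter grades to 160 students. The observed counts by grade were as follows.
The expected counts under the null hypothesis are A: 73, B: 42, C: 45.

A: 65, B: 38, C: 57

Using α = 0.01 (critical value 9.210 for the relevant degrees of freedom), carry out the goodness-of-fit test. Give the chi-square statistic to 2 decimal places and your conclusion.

A: (65 − 73)²/73 = 64/73 = 0.877
B: (38 − 42)²/42 = 16/42 = 0.381
C: (57 − 45)²/45 = 144/45 = 3.200
Sum = 4.46
df = 2. Since 4.46 < 9.210, we do not reject H₀.

4.46; do not reject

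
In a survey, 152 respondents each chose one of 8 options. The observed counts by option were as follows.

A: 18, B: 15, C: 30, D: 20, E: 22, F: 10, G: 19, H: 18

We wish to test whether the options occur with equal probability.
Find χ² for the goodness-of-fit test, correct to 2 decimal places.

12.11

Expected count for each of the 8 categories: 152/8 = 19.
cat         O        E   (O−E)²/E
A          18       19      0.053
B          15       19      0.842
C          30       19      6.368
D          20       19      0.053
E          22       19      0.474
F          10       19      4.263
G          19       19      0.000
H          18       19      0.053
Sum = 12.11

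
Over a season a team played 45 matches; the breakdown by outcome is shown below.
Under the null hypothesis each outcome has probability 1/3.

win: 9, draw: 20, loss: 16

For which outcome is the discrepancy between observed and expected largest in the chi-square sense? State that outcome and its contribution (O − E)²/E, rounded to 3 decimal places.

win, 2.400

Expected count for each of the 3 categories: 45/3 = 15.
χ² = (9−15)²/15 + (20−15)²/15 + (16−15)²/15
   = 2.4000 + 1.6667 + 0.0667
The largest term is for win: 2.400.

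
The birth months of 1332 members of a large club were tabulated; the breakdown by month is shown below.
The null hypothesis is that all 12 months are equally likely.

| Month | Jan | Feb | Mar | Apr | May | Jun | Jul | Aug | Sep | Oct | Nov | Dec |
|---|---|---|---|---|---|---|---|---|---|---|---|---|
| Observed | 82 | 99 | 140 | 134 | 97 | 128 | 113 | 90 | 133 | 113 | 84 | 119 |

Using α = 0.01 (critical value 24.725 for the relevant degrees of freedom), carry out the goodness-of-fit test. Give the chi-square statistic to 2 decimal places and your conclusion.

41.14; reject

Under H₀ each category has probability 1/12, so each expected count is 1332/12 = 111.
χ² = (82−111)²/111 + (99−111)²/111 + (140−111)²/111 + (134−111)²/111 + (97−111)²/111 + (128−111)²/111 + (113−111)²/111 + (90−111)²/111 + (133−111)²/111 + (113−111)²/111 + (84−111)²/111 + (119−111)²/111
   = 7.577 + 1.297 + 7.577 + 4.766 + 1.766 + 2.604 + 0.036 + 3.973 + 4.360 + 0.036 + 6.568 + 0.577
Sum = 41.14
df = 11. Since 41.14 > 24.725, we reject H₀.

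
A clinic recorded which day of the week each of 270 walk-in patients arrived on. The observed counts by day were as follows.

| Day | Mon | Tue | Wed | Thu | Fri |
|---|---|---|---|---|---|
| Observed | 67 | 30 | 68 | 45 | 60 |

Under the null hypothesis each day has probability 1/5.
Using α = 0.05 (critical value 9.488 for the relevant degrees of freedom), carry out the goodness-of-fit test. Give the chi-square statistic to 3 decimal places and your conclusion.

Expected count for each of the 5 categories: 270/5 = 54.
cat         O        E   (O−E)²/E
Mon        67       54     3.1296
Tue        30       54    10.6667
Wed        68       54     3.6296
Thu        45       54     1.5000
Fri        60       54     0.6667
Sum = 19.593
df = 4. Since 19.593 > 9.488, we reject H₀.

19.593; reject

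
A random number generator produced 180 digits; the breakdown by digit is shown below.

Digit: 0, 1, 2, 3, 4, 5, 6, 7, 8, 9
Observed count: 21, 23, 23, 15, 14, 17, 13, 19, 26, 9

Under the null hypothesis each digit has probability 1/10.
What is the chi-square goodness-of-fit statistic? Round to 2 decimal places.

Under H₀ each category has probability 1/10, so each expected count is 180/10 = 18.
cat         O        E   (O−E)²/E
0          21       18      0.500
1          23       18      1.389
2          23       18      1.389
3          15       18      0.500
4          14       18      0.889
5          17       18      0.056
6          13       18      1.389
7          19       18      0.056
8          26       18      3.556
9           9       18      4.500
Sum = 14.22

14.22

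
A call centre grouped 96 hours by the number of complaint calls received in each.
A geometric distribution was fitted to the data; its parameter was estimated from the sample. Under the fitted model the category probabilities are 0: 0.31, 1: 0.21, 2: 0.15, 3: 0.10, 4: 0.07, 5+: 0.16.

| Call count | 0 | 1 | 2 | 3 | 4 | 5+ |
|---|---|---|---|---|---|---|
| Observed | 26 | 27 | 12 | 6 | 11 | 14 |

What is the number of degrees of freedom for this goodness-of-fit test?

4

There are k = 6 categories and 1 parameter estimated from the data, so df = 6 − 1 − 1 = 4.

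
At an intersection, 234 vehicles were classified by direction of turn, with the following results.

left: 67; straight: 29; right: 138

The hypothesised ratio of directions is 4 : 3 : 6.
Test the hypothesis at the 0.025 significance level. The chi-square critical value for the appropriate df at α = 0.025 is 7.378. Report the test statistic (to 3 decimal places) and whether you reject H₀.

Ratio total = 13. Expected counts: 234×4/13 = 72, 234×3/13 = 54, 234×6/13 = 108.
χ² = (67−72)²/72 + (29−54)²/54 + (138−108)²/108
   = 0.3472 + 11.5741 + 8.3333
Sum = 20.255
df = 2. Since 20.255 > 7.378, we reject H₀.

20.255; reject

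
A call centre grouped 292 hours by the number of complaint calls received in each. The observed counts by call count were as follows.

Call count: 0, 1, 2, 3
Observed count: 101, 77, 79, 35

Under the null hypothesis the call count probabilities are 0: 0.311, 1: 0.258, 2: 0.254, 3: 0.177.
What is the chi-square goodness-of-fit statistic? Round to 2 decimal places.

Expected counts E_i = n·p_i: 292×0.311 = 90.812, 292×0.258 = 75.336, 292×0.254 = 74.168, 292×0.177 = 51.684.
cat         O        E   (O−E)²/E
0         101   90.812      1.143
1          77   75.336      0.037
2          79   74.168      0.315
3          35   51.684      5.386
Sum = 6.88

6.88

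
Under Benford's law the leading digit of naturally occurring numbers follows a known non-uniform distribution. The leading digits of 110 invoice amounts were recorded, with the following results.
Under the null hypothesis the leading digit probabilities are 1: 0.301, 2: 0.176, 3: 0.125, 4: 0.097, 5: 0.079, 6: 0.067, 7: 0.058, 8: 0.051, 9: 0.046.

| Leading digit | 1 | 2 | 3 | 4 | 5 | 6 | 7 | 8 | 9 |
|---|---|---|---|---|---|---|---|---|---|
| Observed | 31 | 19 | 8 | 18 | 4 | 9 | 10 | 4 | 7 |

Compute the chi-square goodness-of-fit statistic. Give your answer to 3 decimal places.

Expected counts E_i = n·p_i: 110×0.301 = 33.11, 110×0.176 = 19.36, 110×0.125 = 13.75, 110×0.097 = 10.67, 110×0.079 = 8.69, 110×0.067 = 7.37, 110×0.058 = 6.38, 110×0.051 = 5.61, 110×0.046 = 5.06.
1: (31 − 33.11)²/33.11 = 4.4521/33.11 = 0.1345
2: (19 − 19.36)²/19.36 = 0.1296/19.36 = 0.0067
3: (8 − 13.75)²/13.75 = 33.0625/13.75 = 2.4045
4: (18 − 10.67)²/10.67 = 53.7289/10.67 = 5.0355
5: (4 − 8.69)²/8.69 = 21.9961/8.69 = 2.5312
6: (9 − 7.37)²/7.37 = 2.6569/7.37 = 0.3605
7: (10 − 6.38)²/6.38 = 13.1044/6.38 = 2.0540
8: (4 − 5.61)²/5.61 = 2.5921/5.61 = 0.4620
9: (7 − 5.06)²/5.06 = 3.7636/5.06 = 0.7438
Sum = 13.733

13.733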